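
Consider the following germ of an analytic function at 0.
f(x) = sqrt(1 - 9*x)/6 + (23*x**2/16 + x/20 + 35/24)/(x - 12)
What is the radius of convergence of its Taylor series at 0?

Denominator factor (x - 12): pole of order 1 at 12, modulus 12.
Branch term (1/6)*sqrt(1 - x/(1/9)): its argument vanishes at x = 1/9, a square-root branch point, modulus 1/9.
The radius of convergence is the smallest modulus among the singular points: 1/9.

The radius of convergence is 1/9.


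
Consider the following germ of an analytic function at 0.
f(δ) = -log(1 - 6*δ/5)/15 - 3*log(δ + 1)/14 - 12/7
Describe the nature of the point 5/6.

The point is a logarithmic branch point.

The term (-1/15)*log(1 - δ/(5/6)) has argument 1 - 5/6/(5/6) = 0 at 5/6: a logarithmic (infinitely-sheeted) branch point; the remaining terms are analytic or single-valued there.


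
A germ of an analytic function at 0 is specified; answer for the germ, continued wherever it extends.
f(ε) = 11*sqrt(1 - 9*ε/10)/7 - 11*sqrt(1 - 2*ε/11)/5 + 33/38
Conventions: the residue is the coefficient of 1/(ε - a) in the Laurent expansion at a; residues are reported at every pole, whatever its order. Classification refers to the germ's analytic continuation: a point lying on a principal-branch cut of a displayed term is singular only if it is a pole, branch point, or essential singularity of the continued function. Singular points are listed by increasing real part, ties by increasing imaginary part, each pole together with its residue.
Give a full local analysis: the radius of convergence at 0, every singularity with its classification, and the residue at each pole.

Radius of convergence at 0: 10/9.
At 10/9: an algebraic (square-root) branch point.
At 11/2: an algebraic (square-root) branch point.

Branch term (11/7)*sqrt(1 - ε/(10/9)): its argument vanishes at ε = 10/9, a square-root branch point, modulus 10/9.
Branch term (-11/5)*sqrt(1 - ε/(11/2)): its argument vanishes at ε = 11/2, a square-root branch point, modulus 11/2.
The radius of convergence is the smallest modulus among the singular points: 10/9.
List the singular points by increasing real part (a conjugate pair: the negative imaginary part first).


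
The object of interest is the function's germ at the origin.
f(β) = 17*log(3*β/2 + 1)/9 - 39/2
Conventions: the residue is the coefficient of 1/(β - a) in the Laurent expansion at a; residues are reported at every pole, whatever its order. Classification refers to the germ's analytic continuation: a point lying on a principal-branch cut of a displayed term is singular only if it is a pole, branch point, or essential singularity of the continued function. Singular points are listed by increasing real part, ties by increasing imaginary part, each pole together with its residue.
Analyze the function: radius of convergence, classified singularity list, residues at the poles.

Radius of convergence at 0: 2/3.
At -2/3: a logarithmic branch point.

Branch term (17/9)*log(1 - β/(-2/3)): its argument vanishes at β = -2/3, a logarithmic branch point, modulus 2/3.
The radius of convergence is the smallest modulus among the singular points: 2/3.


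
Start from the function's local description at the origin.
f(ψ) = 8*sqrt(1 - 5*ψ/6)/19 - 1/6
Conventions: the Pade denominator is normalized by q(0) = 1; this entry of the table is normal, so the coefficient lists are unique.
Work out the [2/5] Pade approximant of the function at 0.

The Pade approximant has numerator coefficients [29/114, -67770513/170785300, 707834359/4918616640]; denominator coefficients [1, -3911191/4494350, 1570801/14381920, 32861/3235932, 552385/310649472, 1036225/3727793664].

Taylor coefficients needed (expand at 0): a_0 = 29/114, a_1 = -10/57, a_2 = -25/684, a_3 = -125/8208, a_4 = -3125/393984, a_5 = -21875/4727808, a_6 = -109375/37822464, a_7 = -859375/453869568.
Write the denominator as Q(ψ) = 1 + q1*ψ + q2*ψ^2 + q3*ψ^3 + q4*ψ^4 + q5*ψ^5. Requiring Q*f - P = O(ψ^8) with deg P <= 2 kills the coefficients of ψ^3..ψ^7 in Q*f:
  ψ^3: a_3 + q1*a_2 + q2*a_1 + q3*a_0 = 0, i.e. -125/8208 + (-25/684)*q1 + (-10/57)*q2 + (29/114)*q3 = 0.
  ψ^4: a_4 + q1*a_3 + q2*a_2 + q3*a_1 + q4*a_0 = 0, i.e. -3125/393984 + (-125/8208)*q1 + (-25/684)*q2 + (-10/57)*q3 + (29/114)*q4 = 0.
  ψ^5: a_5 + q1*a_4 + q2*a_3 + q3*a_2 + q4*a_1 + q5*a_0 = 0, i.e. -21875/4727808 + (-3125/393984)*q1 + (-125/8208)*q2 + (-25/684)*q3 + (-10/57)*q4 + (29/114)*q5 = 0.
  ψ^6: a_6 + q1*a_5 + q2*a_4 + q3*a_3 + q4*a_2 + q5*a_1 = 0, i.e. -109375/37822464 + (-21875/4727808)*q1 + (-3125/393984)*q2 + (-125/8208)*q3 + (-25/684)*q4 + (-10/57)*q5 = 0.
  ψ^7: a_7 + q1*a_6 + q2*a_5 + q3*a_4 + q4*a_3 + q5*a_2 = 0, i.e. -859375/453869568 + (-109375/37822464)*q1 + (-21875/4727808)*q2 + (-3125/393984)*q3 + (-125/8208)*q4 + (-25/684)*q5 = 0.
Solving this linear system: q1 = -3911191/4494350, q2 = 1570801/14381920, q3 = 32861/3235932, q4 = 552385/310649472, q5 = 1036225/3727793664.
The numerator is Q*f truncated at degree 2: P0 = a_0 = 29/114; P1 = a_1 + q1*a_0 = -67770513/170785300; P2 = a_2 + q1*a_1 + q2*a_0 = 707834359/4918616640.


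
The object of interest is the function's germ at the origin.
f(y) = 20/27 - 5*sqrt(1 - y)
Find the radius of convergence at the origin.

Branch term (-5)*sqrt(1 - y/(1)): its argument vanishes at y = 1, a square-root branch point, modulus 1.
The radius of convergence is the smallest modulus among the singular points: 1.

The radius of convergence is 1.


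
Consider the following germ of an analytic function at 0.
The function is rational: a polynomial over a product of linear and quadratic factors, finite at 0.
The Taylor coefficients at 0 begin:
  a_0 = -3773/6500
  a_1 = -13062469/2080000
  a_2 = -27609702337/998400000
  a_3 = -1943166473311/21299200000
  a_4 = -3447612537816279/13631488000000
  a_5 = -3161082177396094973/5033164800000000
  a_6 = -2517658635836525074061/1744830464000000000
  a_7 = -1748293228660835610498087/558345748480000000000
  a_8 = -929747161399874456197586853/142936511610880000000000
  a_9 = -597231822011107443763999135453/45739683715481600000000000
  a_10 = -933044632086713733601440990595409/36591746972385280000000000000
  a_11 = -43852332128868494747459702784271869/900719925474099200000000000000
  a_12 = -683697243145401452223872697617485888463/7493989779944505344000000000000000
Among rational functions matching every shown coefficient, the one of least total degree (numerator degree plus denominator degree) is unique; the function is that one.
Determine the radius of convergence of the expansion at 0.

No rational of total degree below 11 reproduces all 13 coefficients; solving the [2/9] Pade equations on them gives f(η) = (5*η**2/3 - 37*η/4 - 22/13)/((η - 5/4)**3*(η**2 + 9*η/8 - 8/7)**3), whose expansion matches every shown term.
Denominator factor (η**2 + 9*η/8 - 8/7)^3: discriminant 2615/448, real irrational roots -9/16 + (1/112)*sqrt(18305) and -9/16 - (1/112)*sqrt(18305); poles of order 3, moduli -9/16 + (1/112)*sqrt(18305) and 9/16 + (1/112)*sqrt(18305).
Denominator factor (η - 5/4)^3: pole of order 3 at 5/4, modulus 5/4.
The radius of convergence is the smallest modulus among the singular points: -9/16 + (1/112)*sqrt(18305).

The radius of convergence is -9/16 + (1/112)*sqrt(18305).


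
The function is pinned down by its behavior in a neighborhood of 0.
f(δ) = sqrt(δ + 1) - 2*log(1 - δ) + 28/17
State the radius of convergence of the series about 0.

Branch term (-2)*log(1 - δ/(1)): its argument vanishes at δ = 1, a logarithmic branch point, modulus 1.
Branch term (1)*sqrt(1 - δ/(-1)): its argument vanishes at δ = -1, a square-root branch point, modulus 1.
The radius of convergence is the smallest modulus among the singular points: 1.

The radius of convergence is 1.


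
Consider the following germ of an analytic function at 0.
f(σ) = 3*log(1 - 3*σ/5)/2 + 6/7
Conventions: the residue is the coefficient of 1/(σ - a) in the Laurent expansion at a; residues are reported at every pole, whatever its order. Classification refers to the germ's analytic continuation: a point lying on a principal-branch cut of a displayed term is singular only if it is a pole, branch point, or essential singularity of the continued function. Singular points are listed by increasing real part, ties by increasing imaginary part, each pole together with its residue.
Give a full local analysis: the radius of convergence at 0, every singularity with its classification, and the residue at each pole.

Radius of convergence at 0: 5/3.
At 5/3: a logarithmic branch point.

Branch term (3/2)*log(1 - σ/(5/3)): its argument vanishes at σ = 5/3, a logarithmic branch point, modulus 5/3.
The radius of convergence is the smallest modulus among the singular points: 5/3.


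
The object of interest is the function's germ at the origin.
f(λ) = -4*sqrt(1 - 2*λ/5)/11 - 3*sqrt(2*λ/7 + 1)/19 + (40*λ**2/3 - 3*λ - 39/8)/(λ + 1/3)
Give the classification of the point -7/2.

The point is an algebraic (square-root) branch point.

The term (-3/19)*sqrt(1 - λ/(-7/2)) has argument 1 - -7/2/(-7/2) = 0 at -7/2: a square-root (algebraic, two-sheeted) branch point; the remaining terms are analytic or single-valued there.


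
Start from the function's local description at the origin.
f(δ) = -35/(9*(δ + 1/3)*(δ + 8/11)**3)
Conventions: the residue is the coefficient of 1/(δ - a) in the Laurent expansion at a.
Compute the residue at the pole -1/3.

The residue is -139755/2197.

At the order-1 pole -1/3 set g(δ) = (δ - (-1/3))*f(δ) = -35/(9*(δ + 8/11)**3).
Simple pole: residue = g(a) at a = -1/3, which is -139755/2197.


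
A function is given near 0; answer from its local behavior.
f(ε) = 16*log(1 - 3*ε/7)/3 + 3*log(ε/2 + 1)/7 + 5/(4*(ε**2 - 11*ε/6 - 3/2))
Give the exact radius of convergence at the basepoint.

Denominator factor (ε**2 - 11*ε/6 - 3/2): discriminant 337/36, real irrational roots 11/12 + (1/12)*sqrt(337) and 11/12 - (1/12)*sqrt(337); poles of order 1, moduli 11/12 + (1/12)*sqrt(337) and -11/12 + (1/12)*sqrt(337).
Branch term (3/7)*log(1 - ε/(-2)): its argument vanishes at ε = -2, a logarithmic branch point, modulus 2.
Branch term (16/3)*log(1 - ε/(7/3)): its argument vanishes at ε = 7/3, a logarithmic branch point, modulus 7/3.
The radius of convergence is the smallest modulus among the singular points: -11/12 + (1/12)*sqrt(337).

The radius of convergence is -11/12 + (1/12)*sqrt(337).


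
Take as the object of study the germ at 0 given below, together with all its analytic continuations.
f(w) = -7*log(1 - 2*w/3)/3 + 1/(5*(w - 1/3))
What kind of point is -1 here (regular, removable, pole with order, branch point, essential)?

Denominator factors: w - 1/3 = -4/3 at w = -1 — none vanishes.
Branch term log(1 - w/(3/2)): argument at -1 is 5/3, nonzero, so -1 is not its branch point (a point on a principal cut is still regular for the continued germ).
So the germ continues analytically to -1.

The point is a regular point.


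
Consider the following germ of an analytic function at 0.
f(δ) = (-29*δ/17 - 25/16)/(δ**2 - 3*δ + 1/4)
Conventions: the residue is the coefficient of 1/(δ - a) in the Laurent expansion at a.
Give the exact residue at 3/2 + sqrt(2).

The factor δ**2 - 3*δ + 1/4 splits as (δ - a)(δ - a') with a = 3/2 + sqrt(2), a' = 3/2 - sqrt(2). At the order-1 pole a set g(δ) = (δ - a)*f(δ) = [-29*δ/17 - 25/16] / (δ - a').
Simple pole: residue = g(a) at a = 3/2 + sqrt(2), which is -29/34 - (1121/1088)*sqrt(2).

The residue is -29/34 - (1121/1088)*sqrt(2).


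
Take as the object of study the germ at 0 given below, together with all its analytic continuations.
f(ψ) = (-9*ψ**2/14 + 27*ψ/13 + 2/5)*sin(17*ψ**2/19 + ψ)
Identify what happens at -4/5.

The point is a regular point.

There is no denominator, hence no pole anywhere.
The factor sin(17*ψ**2/19 + ψ) is entire.
So the germ continues analytically to -4/5.


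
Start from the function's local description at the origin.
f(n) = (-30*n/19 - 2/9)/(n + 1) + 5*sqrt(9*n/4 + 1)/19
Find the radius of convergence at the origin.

Denominator factor (n + 1): pole of order 1 at -1, modulus 1.
Branch term (5/19)*sqrt(1 - n/(-4/9)): its argument vanishes at n = -4/9, a square-root branch point, modulus 4/9.
The radius of convergence is the smallest modulus among the singular points: 4/9.

The radius of convergence is 4/9.


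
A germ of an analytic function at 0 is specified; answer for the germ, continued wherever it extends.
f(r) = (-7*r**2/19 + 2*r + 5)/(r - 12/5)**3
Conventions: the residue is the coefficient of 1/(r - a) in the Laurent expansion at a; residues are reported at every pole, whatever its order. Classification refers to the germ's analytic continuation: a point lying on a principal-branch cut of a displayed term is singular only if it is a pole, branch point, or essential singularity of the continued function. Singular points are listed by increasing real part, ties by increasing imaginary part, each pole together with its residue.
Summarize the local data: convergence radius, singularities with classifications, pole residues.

Denominator factor (r - 12/5)^3: pole of order 3 at 12/5, modulus 12/5.
The radius of convergence is the smallest modulus among the singular points: 12/5.
At the order-3 pole 12/5 set g(r) = (r - (12/5))^3*f(r) = -7*r**2/19 + 2*r + 5.
Order-3 pole: residue = g''(a)/2; g''(12/5) = -14/19, so the residue is -7/19.

Radius of convergence at 0: 12/5.
At 12/5: a pole of order 3; residue -7/19.


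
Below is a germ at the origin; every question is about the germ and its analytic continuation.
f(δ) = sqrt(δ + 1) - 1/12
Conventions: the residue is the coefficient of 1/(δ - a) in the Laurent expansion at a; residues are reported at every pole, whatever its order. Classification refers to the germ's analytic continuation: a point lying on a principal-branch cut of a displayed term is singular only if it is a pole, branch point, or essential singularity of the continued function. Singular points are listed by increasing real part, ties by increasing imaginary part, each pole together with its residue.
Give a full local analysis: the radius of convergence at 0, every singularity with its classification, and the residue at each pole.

Branch term (1)*sqrt(1 - δ/(-1)): its argument vanishes at δ = -1, a square-root branch point, modulus 1.
The radius of convergence is the smallest modulus among the singular points: 1.

Radius of convergence at 0: 1.
At -1: an algebraic (square-root) branch point.


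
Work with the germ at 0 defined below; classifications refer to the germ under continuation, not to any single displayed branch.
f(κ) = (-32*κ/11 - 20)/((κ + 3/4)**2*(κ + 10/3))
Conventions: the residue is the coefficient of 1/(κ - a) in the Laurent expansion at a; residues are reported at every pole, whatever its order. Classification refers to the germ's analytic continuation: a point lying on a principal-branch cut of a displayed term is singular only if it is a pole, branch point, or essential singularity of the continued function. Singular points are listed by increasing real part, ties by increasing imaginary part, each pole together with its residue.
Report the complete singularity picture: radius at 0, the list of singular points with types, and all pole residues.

Denominator factor (κ + 3/4)^2: pole of order 2 at -3/4, modulus 3/4.
Denominator factor (κ + 10/3): pole of order 1 at -10/3, modulus 10/3.
The radius of convergence is the smallest modulus among the singular points: 3/4.
At the order-1 pole -10/3 set g(κ) = (κ - (-10/3))*f(κ) = (-32*κ/11 - 20)/(κ + 3/4)**2.
Simple pole: residue = g(a) at a = -10/3, which is -16320/10571.
At the order-2 pole -3/4 set g(κ) = (κ - (-3/4))^2*f(κ) = (-32*κ/11 - 20)/(κ + 10/3).
Order-2 pole: residue = g'(a); g'(-3/4) = 16320/10571, so the residue is 16320/10571.
List the singular points by increasing real part (a conjugate pair: the negative imaginary part first).

Radius of convergence at 0: 3/4.
At -10/3: a pole of order 1; residue -16320/10571.
At -3/4: a pole of order 2; residue 16320/10571.


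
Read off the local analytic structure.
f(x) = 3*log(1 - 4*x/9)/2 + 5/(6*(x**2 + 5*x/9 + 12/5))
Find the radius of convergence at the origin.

Denominator factor (x**2 + 5*x/9 + 12/5): discriminant -3763/405, complex-conjugate roots (-5/18) + ((1/90)*sqrt(18815))*i and (-5/18) - ((1/90)*sqrt(18815))*i; poles of order 1, moduli (2/5)*sqrt(15) and (2/5)*sqrt(15).
Branch term (3/2)*log(1 - x/(9/4)): its argument vanishes at x = 9/4, a logarithmic branch point, modulus 9/4.
The radius of convergence is the smallest modulus among the singular points: (2/5)*sqrt(15).

The radius of convergence is (2/5)*sqrt(15).


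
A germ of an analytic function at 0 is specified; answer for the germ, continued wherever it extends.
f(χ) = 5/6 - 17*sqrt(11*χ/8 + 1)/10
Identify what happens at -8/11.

The term (-17/10)*sqrt(1 - χ/(-8/11)) has argument 1 - -8/11/(-8/11) = 0 at -8/11: a square-root (algebraic, two-sheeted) branch point; the remaining terms are analytic or single-valued there.

The point is an algebraic (square-root) branch point.


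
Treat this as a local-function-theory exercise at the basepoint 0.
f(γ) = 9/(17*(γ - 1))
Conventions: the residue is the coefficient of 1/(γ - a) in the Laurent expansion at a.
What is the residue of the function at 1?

At the order-1 pole 1 set g(γ) = (γ - (1))*f(γ) = 9/17.
Simple pole: residue = g(a) at a = 1, which is 9/17.

The residue is 9/17.


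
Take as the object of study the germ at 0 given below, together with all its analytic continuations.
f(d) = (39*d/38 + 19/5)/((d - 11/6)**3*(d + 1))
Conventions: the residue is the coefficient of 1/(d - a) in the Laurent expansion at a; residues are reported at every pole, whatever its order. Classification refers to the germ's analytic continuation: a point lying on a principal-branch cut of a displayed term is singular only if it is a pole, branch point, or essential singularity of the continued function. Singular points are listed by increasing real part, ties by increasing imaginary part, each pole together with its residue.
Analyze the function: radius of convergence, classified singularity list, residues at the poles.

Denominator factor (d - 11/6)^3: pole of order 3 at 11/6, modulus 11/6.
Denominator factor (d + 1): pole of order 1 at -1, modulus 1.
The radius of convergence is the smallest modulus among the singular points: 1.
At the order-1 pole -1 set g(d) = (d - (-1))*f(d) = (39*d/38 + 19/5)/(d - 11/6)**3.
Simple pole: residue = g(a) at a = -1, which is -3348/27455.
At the order-3 pole 11/6 set g(d) = (d - (11/6))^3*f(d) = (39*d/38 + 19/5)/(d + 1).
Order-3 pole: residue = g''(a)/2; g''(11/6) = 6696/27455, so the residue is 3348/27455.
List the singular points by increasing real part (a conjugate pair: the negative imaginary part first).

Radius of convergence at 0: 1.
At -1: a pole of order 1; residue -3348/27455.
At 11/6: a pole of order 3; residue 3348/27455.


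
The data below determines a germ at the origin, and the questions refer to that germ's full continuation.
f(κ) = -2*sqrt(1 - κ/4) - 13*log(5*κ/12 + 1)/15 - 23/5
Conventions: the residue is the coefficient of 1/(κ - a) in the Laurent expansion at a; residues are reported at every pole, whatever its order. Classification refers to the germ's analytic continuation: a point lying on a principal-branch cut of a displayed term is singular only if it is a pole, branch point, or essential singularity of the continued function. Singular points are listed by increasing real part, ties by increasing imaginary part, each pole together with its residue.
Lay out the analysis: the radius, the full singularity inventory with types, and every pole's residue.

Radius of convergence at 0: 12/5.
At -12/5: a logarithmic branch point.
At 4: an algebraic (square-root) branch point.

Branch term (-2)*sqrt(1 - κ/(4)): its argument vanishes at κ = 4, a square-root branch point, modulus 4.
Branch term (-13/15)*log(1 - κ/(-12/5)): its argument vanishes at κ = -12/5, a logarithmic branch point, modulus 12/5.
The radius of convergence is the smallest modulus among the singular points: 12/5.
List the singular points by increasing real part (a conjugate pair: the negative imaginary part first).


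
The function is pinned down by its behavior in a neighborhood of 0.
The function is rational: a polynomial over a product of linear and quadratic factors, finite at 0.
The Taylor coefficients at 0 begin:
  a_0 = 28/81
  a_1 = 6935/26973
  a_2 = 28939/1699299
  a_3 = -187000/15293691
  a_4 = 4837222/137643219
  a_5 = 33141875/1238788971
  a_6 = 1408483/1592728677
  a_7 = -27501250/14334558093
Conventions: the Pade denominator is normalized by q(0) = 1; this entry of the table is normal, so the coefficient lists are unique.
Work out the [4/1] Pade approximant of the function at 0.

The Pade approximant has numerator coefficients [28/81, -1123715/185860953, -4184865967/23418480078, -28092875/1115165718, 1561477646/35127720117]; denominator coefficients [1, -2549375/3348846].

Taylor coefficients needed (read off): a_0 = 28/81, a_1 = 6935/26973, a_2 = 28939/1699299, a_3 = -187000/15293691, a_4 = 4837222/137643219, a_5 = 33141875/1238788971.
Write the denominator as Q(ζ) = 1 + q1*ζ. Requiring Q*f - P = O(ζ^6) with deg P <= 4 kills the coefficients of ζ^5..ζ^5 in Q*f:
  ζ^5: a_5 + q1*a_4 = 0, i.e. 33141875/1238788971 + (4837222/137643219)*q1 = 0.
Solving this linear system: q1 = -2549375/3348846.
The numerator is Q*f truncated at degree 4: P0 = a_0 = 28/81; P1 = a_1 + q1*a_0 = -1123715/185860953; P2 = a_2 + q1*a_1 = -4184865967/23418480078; P3 = a_3 + q1*a_2 = -28092875/1115165718; P4 = a_4 + q1*a_3 = 1561477646/35127720117.


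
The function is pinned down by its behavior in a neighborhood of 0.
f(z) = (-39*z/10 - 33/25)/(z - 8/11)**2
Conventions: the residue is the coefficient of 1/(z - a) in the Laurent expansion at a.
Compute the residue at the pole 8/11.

At the order-2 pole 8/11 set g(z) = (z - (8/11))^2*f(z) = -39*z/10 - 33/25.
Order-2 pole: residue = g'(a); g'(8/11) = -39/10, so the residue is -39/10.

The residue is -39/10.


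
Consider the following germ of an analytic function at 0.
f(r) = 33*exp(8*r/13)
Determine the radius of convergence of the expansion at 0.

The factor exp(8*r/13) is entire and contributes no finite singular point.
The polynomial part has no poles.
No finite singular points: the Taylor series at 0 converges everywhere.

The radius of convergence is infinite.


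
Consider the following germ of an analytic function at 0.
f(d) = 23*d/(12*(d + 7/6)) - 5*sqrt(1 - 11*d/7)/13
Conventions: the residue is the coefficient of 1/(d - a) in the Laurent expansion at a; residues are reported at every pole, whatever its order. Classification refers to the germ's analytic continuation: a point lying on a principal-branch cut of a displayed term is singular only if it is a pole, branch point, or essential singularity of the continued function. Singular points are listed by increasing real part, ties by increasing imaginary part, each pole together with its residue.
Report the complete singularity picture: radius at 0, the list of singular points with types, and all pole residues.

Radius of convergence at 0: 7/11.
At -7/6: a pole of order 1; residue -161/72.
At 7/11: an algebraic (square-root) branch point.

Denominator factor (d + 7/6): pole of order 1 at -7/6, modulus 7/6.
Branch term (-5/13)*sqrt(1 - d/(7/11)): its argument vanishes at d = 7/11, a square-root branch point, modulus 7/11.
The radius of convergence is the smallest modulus among the singular points: 7/11.
The branch term is analytic at -7/6 and contributes nothing to the residue; only the rational part matters.
At the order-1 pole -7/6 set g(d) = (d - (-7/6))*(rational part) = 23*d/12.
Simple pole: residue = g(a) at a = -7/6, which is -161/72.
List the singular points by increasing real part (a conjugate pair: the negative imaginary part first).


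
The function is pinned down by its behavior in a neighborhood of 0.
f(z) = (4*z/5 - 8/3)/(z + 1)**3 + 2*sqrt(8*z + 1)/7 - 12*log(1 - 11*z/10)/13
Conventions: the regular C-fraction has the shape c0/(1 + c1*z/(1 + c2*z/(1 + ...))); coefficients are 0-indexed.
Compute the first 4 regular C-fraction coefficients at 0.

Taylor coefficients (expand at 0): a_0 = -50/21, a_1 = 4986/455, a_2 = -91579/4550, a_3 = 2799551/68250.
c0 = a_0 = -50/21. Peel one level at a time: if S = 1 + c*z/S' with S'(0) = 1, then c is the z-coefficient of S and S' = c*z/(S - 1).
S_1 = c0/f = 1 + (7479/1625)*z + (134452239/10562500)*z^2 + ...; c1 = 7479/1625.
S_2 = c1*z/(S_1 - 1) = 1 + (-44817413/16204500)*z + (-918994283/2486019600)*z^2 + ...; c2 = -44817413/16204500.
S_3 = c2*z/(S_2 - 1) = 1 + (-59734628395/446919242436)*z + ...; c3 = -59734628395/446919242436.

The regular C-fraction coefficients are [-50/21, 7479/1625, -44817413/16204500, -59734628395/446919242436].


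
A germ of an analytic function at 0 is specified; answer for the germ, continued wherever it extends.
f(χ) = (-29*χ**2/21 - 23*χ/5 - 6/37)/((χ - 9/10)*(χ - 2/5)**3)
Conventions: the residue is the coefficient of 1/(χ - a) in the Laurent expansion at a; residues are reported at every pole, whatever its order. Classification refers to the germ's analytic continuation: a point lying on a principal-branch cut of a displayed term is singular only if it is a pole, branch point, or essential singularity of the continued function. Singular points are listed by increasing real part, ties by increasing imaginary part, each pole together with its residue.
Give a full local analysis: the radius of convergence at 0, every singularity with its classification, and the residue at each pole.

Denominator factor (χ - 2/5)^3: pole of order 3 at 2/5, modulus 2/5.
Denominator factor (χ - 9/10): pole of order 1 at 9/10, modulus 9/10.
The radius of convergence is the smallest modulus among the singular points: 2/5.
At the order-3 pole 2/5 set g(χ) = (χ - (2/5))^3*f(χ) = (-29*χ**2/21 - 23*χ/5 - 6/37)/(χ - 9/10).
Order-3 pole: residue = g''(a)/2; g''(2/5) = 561588/6475, so the residue is 280794/6475.
At the order-1 pole 9/10 set g(χ) = (χ - (9/10))*f(χ) = (-29*χ**2/21 - 23*χ/5 - 6/37)/(χ - 2/5)**3.
Simple pole: residue = g(a) at a = 9/10, which is -280794/6475.
List the singular points by increasing real part (a conjugate pair: the negative imaginary part first).

Radius of convergence at 0: 2/5.
At 2/5: a pole of order 3; residue 280794/6475.
At 9/10: a pole of order 1; residue -280794/6475.


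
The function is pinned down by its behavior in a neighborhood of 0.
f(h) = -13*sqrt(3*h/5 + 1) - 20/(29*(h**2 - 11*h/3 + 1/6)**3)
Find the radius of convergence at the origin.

Denominator factor (h**2 - 11*h/3 + 1/6)^3: discriminant 115/9, real irrational roots 11/6 + (1/6)*sqrt(115) and 11/6 - (1/6)*sqrt(115); poles of order 3, moduli 11/6 + (1/6)*sqrt(115) and 11/6 - (1/6)*sqrt(115).
Branch term (-13)*sqrt(1 - h/(-5/3)): its argument vanishes at h = -5/3, a square-root branch point, modulus 5/3.
The radius of convergence is the smallest modulus among the singular points: 11/6 - (1/6)*sqrt(115).

The radius of convergence is 11/6 - (1/6)*sqrt(115).


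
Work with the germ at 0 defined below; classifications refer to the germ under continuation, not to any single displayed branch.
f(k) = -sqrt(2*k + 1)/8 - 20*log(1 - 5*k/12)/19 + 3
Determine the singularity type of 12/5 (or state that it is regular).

The term (-20/19)*log(1 - k/(12/5)) has argument 1 - 12/5/(12/5) = 0 at 12/5: a logarithmic (infinitely-sheeted) branch point; the remaining terms are analytic or single-valued there.

The point is a logarithmic branch point.


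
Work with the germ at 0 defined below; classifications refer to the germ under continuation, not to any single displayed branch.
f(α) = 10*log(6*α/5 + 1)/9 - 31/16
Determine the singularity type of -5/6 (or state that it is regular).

The point is a logarithmic branch point.

The term (10/9)*log(1 - α/(-5/6)) has argument 1 - -5/6/(-5/6) = 0 at -5/6: a logarithmic (infinitely-sheeted) branch point; the remaining terms are analytic or single-valued there.


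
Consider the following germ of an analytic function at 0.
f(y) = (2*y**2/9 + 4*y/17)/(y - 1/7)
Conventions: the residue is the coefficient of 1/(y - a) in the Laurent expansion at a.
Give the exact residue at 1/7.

The residue is 286/7497.

At the order-1 pole 1/7 set g(y) = (y - (1/7))*f(y) = 2*y**2/9 + 4*y/17.
Simple pole: residue = g(a) at a = 1/7, which is 286/7497.


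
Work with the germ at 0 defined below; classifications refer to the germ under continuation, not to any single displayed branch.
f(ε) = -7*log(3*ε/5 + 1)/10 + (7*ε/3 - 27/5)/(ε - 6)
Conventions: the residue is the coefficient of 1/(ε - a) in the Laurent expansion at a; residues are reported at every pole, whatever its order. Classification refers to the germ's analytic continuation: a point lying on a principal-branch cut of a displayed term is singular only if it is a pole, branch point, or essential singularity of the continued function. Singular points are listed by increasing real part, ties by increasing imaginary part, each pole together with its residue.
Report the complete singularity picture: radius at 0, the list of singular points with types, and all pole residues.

Denominator factor (ε - 6): pole of order 1 at 6, modulus 6.
Branch term (-7/10)*log(1 - ε/(-5/3)): its argument vanishes at ε = -5/3, a logarithmic branch point, modulus 5/3.
The radius of convergence is the smallest modulus among the singular points: 5/3.
The branch term is analytic at 6 and contributes nothing to the residue; only the rational part matters.
At the order-1 pole 6 set g(ε) = (ε - (6))*(rational part) = 7*ε/3 - 27/5.
Simple pole: residue = g(a) at a = 6, which is 43/5.
List the singular points by increasing real part (a conjugate pair: the negative imaginary part first).

Radius of convergence at 0: 5/3.
At -5/3: a logarithmic branch point.
At 6: a pole of order 1; residue 43/5.


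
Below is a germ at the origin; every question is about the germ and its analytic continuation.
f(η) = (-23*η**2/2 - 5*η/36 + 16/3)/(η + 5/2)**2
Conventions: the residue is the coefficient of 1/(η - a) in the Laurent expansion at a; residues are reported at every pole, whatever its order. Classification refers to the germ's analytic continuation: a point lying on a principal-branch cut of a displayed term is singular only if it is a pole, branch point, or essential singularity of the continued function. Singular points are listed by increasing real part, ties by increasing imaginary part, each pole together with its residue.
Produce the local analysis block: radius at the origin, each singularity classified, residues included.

Denominator factor (η + 5/2)^2: pole of order 2 at -5/2, modulus 5/2.
The radius of convergence is the smallest modulus among the singular points: 5/2.
At the order-2 pole -5/2 set g(η) = (η - (-5/2))^2*f(η) = -23*η**2/2 - 5*η/36 + 16/3.
Order-2 pole: residue = g'(a); g'(-5/2) = 2065/36, so the residue is 2065/36.

Radius of convergence at 0: 5/2.
At -5/2: a pole of order 2; residue 2065/36.


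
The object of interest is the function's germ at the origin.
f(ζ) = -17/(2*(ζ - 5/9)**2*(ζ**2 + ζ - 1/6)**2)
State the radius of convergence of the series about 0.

Denominator factor (ζ - 5/9)^2: pole of order 2 at 5/9, modulus 5/9.
Denominator factor (ζ**2 + ζ - 1/6)^2: discriminant 5/3, real irrational roots -1/2 + (1/6)*sqrt(15) and -1/2 - (1/6)*sqrt(15); poles of order 2, moduli -1/2 + (1/6)*sqrt(15) and 1/2 + (1/6)*sqrt(15).
The radius of convergence is the smallest modulus among the singular points: -1/2 + (1/6)*sqrt(15).

The radius of convergence is -1/2 + (1/6)*sqrt(15).


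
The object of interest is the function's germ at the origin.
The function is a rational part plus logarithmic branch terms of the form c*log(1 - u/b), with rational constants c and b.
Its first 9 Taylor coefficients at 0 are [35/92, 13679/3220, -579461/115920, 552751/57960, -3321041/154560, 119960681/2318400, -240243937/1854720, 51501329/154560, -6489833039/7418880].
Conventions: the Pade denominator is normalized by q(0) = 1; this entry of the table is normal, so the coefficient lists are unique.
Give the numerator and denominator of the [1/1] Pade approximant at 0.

Taylor coefficients needed (read off): a_0 = 35/92, a_1 = 13679/3220, a_2 = -579461/115920.
Write the denominator as Q(u) = 1 + q1*u. Requiring Q*f - P = O(u^3) with deg P <= 1 kills the coefficients of u^2..u^2 in Q*f:
  u^2: a_2 + q1*a_1 = 0, i.e. -579461/115920 + (13679/3220)*q1 = 0.
Solving this linear system: q1 = 579461/492444.
The numerator is Q*f truncated at degree 1: P0 = a_0 = 35/92; P1 = a_1 + q1*a_0 = 7445981201/1585669680.

The Pade approximant has numerator coefficients [35/92, 7445981201/1585669680]; denominator coefficients [1, 579461/492444].


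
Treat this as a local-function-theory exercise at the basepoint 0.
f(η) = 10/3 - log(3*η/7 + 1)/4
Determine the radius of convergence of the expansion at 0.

Branch term (-1/4)*log(1 - η/(-7/3)): its argument vanishes at η = -7/3, a logarithmic branch point, modulus 7/3.
The radius of convergence is the smallest modulus among the singular points: 7/3.

The radius of convergence is 7/3.


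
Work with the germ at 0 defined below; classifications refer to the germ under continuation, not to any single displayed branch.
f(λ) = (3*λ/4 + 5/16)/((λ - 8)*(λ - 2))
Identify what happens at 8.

The point is a pole of order 1.

The denominator factor λ - 8 vanishes at 8 and appears to the power 1; the numerator there equals 101/16, nonzero, and no other factor vanishes.
Hence a pole whose order is the multiplicity, 1.


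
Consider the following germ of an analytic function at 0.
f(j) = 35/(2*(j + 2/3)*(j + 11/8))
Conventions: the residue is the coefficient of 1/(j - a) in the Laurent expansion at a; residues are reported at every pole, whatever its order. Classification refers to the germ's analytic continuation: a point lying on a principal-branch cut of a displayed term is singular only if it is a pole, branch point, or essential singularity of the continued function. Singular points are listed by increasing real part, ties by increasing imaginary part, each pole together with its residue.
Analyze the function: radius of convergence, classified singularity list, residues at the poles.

Denominator factor (j + 11/8): pole of order 1 at -11/8, modulus 11/8.
Denominator factor (j + 2/3): pole of order 1 at -2/3, modulus 2/3.
The radius of convergence is the smallest modulus among the singular points: 2/3.
At the order-1 pole -11/8 set g(j) = (j - (-11/8))*f(j) = 35/(2*(j + 2/3)).
Simple pole: residue = g(a) at a = -11/8, which is -420/17.
At the order-1 pole -2/3 set g(j) = (j - (-2/3))*f(j) = 35/(2*(j + 11/8)).
Simple pole: residue = g(a) at a = -2/3, which is 420/17.
List the singular points by increasing real part (a conjugate pair: the negative imaginary part first).

Radius of convergence at 0: 2/3.
At -11/8: a pole of order 1; residue -420/17.
At -2/3: a pole of order 1; residue 420/17.


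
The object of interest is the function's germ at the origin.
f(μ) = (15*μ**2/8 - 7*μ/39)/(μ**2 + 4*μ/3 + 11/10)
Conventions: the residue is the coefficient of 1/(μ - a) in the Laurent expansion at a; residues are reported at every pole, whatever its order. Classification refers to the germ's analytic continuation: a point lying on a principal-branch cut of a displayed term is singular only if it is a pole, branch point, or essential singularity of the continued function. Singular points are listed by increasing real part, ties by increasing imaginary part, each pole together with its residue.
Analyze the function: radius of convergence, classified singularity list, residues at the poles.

Radius of convergence at 0: (1/10)*sqrt(110).
At (-2/3) - ((1/30)*sqrt(590))*i: a pole of order 1; residue (-209/156) - ((517/73632)*sqrt(590))*i.
At (-2/3) + ((1/30)*sqrt(590))*i: a pole of order 1; residue (-209/156) + ((517/73632)*sqrt(590))*i.

Denominator factor (μ**2 + 4*μ/3 + 11/10): discriminant -118/45, complex-conjugate roots (-2/3) + ((1/30)*sqrt(590))*i and (-2/3) - ((1/30)*sqrt(590))*i; poles of order 1, moduli (1/10)*sqrt(110) and (1/10)*sqrt(110).
The radius of convergence is the smallest modulus among the singular points: (1/10)*sqrt(110).
The factor μ**2 + 4*μ/3 + 11/10 splits as (μ - a)(μ - a') with a = (-2/3) - ((1/30)*sqrt(590))*i, a' = (-2/3) + ((1/30)*sqrt(590))*i. At the order-1 pole a set g(μ) = (μ - a)*f(μ) = [15*μ**2/8 - 7*μ/39] / (μ - a').
Simple pole: residue = g(a) at a = (-2/3) - ((1/30)*sqrt(590))*i, which is (-209/156) - ((517/73632)*sqrt(590))*i.
The factor μ**2 + 4*μ/3 + 11/10 splits as (μ - a)(μ - a') with a = (-2/3) + ((1/30)*sqrt(590))*i, a' = (-2/3) - ((1/30)*sqrt(590))*i. At the order-1 pole a set g(μ) = (μ - a)*f(μ) = [15*μ**2/8 - 7*μ/39] / (μ - a').
Simple pole: residue = g(a) at a = (-2/3) + ((1/30)*sqrt(590))*i, which is (-209/156) + ((517/73632)*sqrt(590))*i.
List the singular points by increasing real part (a conjugate pair: the negative imaginary part first).


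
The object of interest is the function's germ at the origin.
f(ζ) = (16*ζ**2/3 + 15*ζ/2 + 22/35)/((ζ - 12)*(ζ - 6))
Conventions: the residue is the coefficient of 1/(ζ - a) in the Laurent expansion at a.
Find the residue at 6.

At the order-1 pole 6 set g(ζ) = (ζ - (6))*f(ζ) = (16*ζ**2/3 + 15*ζ/2 + 22/35)/(ζ - 12).
Simple pole: residue = g(a) at a = 6, which is -8317/210.

The residue is -8317/210.


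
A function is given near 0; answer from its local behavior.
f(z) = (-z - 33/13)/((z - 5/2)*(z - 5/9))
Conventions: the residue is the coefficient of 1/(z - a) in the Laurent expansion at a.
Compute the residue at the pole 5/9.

The residue is 724/455.

At the order-1 pole 5/9 set g(z) = (z - (5/9))*f(z) = (-z - 33/13)/(z - 5/2).
Simple pole: residue = g(a) at a = 5/9, which is 724/455.


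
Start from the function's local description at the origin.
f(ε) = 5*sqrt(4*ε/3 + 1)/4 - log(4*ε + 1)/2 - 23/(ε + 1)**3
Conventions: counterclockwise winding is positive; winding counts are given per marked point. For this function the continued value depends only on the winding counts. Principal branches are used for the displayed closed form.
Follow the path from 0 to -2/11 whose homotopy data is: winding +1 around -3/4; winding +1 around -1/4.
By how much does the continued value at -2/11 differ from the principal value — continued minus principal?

Continued minus principal equals (-(25/66)*sqrt(33)) - (pi)*i.

The rational part is single-valued and drops out of the difference; each branch term changes only by its own monodromy.
(-1/2)*log(1 - ε/(-1/4)): each positive loop around -1/4 adds 2*pi*i to the log, so winding +1 contributes (-1/2)*(1)*2*pi*i = -pi*i.
(5/4)*sqrt(1 - ε/(-3/4)): winding +1 is odd, the square root flips sign, contributing -2*(5/4)*sqrt(1 - (-2/11)/(-3/4)) = -2*(5/4)*sqrt(25/33) = -(25/66)*sqrt(33).
Summing the contributions at ε = -2/11 gives (-(25/66)*sqrt(33)) - (pi)*i.


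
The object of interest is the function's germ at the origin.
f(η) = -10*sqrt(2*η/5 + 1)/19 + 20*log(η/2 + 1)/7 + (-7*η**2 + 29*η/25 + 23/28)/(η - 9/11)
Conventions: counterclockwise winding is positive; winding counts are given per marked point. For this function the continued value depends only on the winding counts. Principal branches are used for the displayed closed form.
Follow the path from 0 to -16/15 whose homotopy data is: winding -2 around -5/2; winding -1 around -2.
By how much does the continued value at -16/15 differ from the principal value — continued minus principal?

The rational part is single-valued and drops out of the difference; each branch term changes only by its own monodromy.
(20/7)*log(1 - η/(-2)): each positive loop around -2 adds 2*pi*i to the log, so winding -1 contributes (20/7)*(-1)*2*pi*i = -(40/7)*pi*i.
(-10/19)*sqrt(1 - η/(-5/2)): winding -2 is even, the square root returns to the same sheet, contribution 0.
Summing the contributions at η = -16/15 gives -(40/7)*pi*i.

Continued minus principal equals -(40/7)*pi*i.


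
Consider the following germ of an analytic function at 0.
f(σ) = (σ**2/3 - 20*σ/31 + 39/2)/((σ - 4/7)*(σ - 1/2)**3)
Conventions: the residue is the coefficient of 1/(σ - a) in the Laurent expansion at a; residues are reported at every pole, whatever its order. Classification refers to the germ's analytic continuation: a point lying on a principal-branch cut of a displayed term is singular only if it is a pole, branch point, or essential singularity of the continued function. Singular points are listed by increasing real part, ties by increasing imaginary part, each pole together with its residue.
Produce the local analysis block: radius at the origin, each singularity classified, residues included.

Denominator factor (σ - 1/2)^3: pole of order 3 at 1/2, modulus 1/2.
Denominator factor (σ - 4/7): pole of order 1 at 4/7, modulus 4/7.
The radius of convergence is the smallest modulus among the singular points: 1/2.
At the order-3 pole 1/2 set g(σ) = (σ - (1/2))^3*f(σ) = (σ**2/3 - 20*σ/31 + 39/2)/(σ - 4/7).
Order-3 pole: residue = g''(a)/2; g''(1/2) = -9819880/93, so the residue is -4909940/93.
At the order-1 pole 4/7 set g(σ) = (σ - (4/7))*f(σ) = (σ**2/3 - 20*σ/31 + 39/2)/(σ - 1/2)**3.
Simple pole: residue = g(a) at a = 4/7, which is 4909940/93.
List the singular points by increasing real part (a conjugate pair: the negative imaginary part first).

Radius of convergence at 0: 1/2.
At 1/2: a pole of order 3; residue -4909940/93.
At 4/7: a pole of order 1; residue 4909940/93.
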